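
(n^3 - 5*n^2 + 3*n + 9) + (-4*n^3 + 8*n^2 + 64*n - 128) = -3*n^3 + 3*n^2 + 67*n - 119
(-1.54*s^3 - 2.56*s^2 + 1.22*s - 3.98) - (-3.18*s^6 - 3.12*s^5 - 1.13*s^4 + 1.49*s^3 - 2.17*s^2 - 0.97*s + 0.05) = 3.18*s^6 + 3.12*s^5 + 1.13*s^4 - 3.03*s^3 - 0.39*s^2 + 2.19*s - 4.03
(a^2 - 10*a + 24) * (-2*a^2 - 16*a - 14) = -2*a^4 + 4*a^3 + 98*a^2 - 244*a - 336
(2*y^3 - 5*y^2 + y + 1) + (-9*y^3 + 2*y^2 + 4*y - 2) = -7*y^3 - 3*y^2 + 5*y - 1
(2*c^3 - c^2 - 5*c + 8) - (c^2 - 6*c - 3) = 2*c^3 - 2*c^2 + c + 11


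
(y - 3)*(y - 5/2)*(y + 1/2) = y^3 - 5*y^2 + 19*y/4 + 15/4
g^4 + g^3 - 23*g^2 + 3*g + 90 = (g - 3)^2*(g + 2)*(g + 5)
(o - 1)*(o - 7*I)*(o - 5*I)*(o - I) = o^4 - o^3 - 13*I*o^3 - 47*o^2 + 13*I*o^2 + 47*o + 35*I*o - 35*I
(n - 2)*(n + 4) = n^2 + 2*n - 8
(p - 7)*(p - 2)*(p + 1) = p^3 - 8*p^2 + 5*p + 14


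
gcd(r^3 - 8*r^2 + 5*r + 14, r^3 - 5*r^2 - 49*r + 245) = r - 7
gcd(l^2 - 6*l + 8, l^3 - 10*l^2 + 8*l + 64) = l - 4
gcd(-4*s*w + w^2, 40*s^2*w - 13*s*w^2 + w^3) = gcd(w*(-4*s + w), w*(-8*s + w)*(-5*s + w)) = w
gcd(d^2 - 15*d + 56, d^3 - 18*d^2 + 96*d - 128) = d - 8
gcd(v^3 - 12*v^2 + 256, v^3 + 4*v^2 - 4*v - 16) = v + 4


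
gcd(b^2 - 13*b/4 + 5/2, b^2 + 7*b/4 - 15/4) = b - 5/4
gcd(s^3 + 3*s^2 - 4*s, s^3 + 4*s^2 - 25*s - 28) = 1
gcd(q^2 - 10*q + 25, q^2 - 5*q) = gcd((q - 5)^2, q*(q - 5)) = q - 5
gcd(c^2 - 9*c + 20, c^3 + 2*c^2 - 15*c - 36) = c - 4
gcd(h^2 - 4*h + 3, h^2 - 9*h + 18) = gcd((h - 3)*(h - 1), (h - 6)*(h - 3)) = h - 3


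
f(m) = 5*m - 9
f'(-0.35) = 5.00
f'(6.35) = 5.00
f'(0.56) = 5.00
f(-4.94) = -33.70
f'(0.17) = 5.00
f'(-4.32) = 5.00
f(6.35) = 22.75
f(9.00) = 36.00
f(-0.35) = -10.75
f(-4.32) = -30.60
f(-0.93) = -13.65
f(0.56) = -6.20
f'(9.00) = 5.00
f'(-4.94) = 5.00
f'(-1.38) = 5.00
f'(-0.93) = 5.00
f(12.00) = 51.00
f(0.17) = -8.15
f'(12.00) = 5.00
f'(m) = 5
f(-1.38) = -15.90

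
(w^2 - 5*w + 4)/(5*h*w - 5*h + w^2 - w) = (w - 4)/(5*h + w)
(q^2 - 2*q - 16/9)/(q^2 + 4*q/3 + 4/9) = (3*q - 8)/(3*q + 2)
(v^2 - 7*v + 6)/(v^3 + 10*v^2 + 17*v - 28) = (v - 6)/(v^2 + 11*v + 28)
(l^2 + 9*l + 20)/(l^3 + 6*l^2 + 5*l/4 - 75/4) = 4*(l + 4)/(4*l^2 + 4*l - 15)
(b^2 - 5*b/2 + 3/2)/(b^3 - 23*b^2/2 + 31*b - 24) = (b - 1)/(b^2 - 10*b + 16)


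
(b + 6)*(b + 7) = b^2 + 13*b + 42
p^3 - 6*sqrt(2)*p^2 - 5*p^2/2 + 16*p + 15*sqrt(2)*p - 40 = (p - 5/2)*(p - 4*sqrt(2))*(p - 2*sqrt(2))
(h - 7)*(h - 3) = h^2 - 10*h + 21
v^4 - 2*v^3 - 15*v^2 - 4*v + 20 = (v - 5)*(v - 1)*(v + 2)^2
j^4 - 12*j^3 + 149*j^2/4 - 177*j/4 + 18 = (j - 8)*(j - 3/2)^2*(j - 1)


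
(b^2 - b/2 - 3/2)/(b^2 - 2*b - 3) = (b - 3/2)/(b - 3)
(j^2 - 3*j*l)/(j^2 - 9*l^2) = j/(j + 3*l)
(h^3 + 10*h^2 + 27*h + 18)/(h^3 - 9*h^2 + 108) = (h^2 + 7*h + 6)/(h^2 - 12*h + 36)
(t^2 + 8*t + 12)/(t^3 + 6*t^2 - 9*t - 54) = (t + 2)/(t^2 - 9)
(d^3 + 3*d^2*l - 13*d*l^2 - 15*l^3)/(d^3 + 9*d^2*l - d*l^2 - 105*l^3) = (d + l)/(d + 7*l)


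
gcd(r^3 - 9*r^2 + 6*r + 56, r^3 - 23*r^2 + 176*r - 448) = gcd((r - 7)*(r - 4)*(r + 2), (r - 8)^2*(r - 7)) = r - 7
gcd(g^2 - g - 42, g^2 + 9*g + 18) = g + 6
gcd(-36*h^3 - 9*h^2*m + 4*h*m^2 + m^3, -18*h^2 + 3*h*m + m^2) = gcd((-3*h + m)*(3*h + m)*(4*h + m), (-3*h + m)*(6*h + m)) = 3*h - m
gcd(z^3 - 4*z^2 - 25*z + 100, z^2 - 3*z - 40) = z + 5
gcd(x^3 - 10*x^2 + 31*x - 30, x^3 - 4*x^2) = 1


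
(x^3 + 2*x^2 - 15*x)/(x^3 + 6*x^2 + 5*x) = (x - 3)/(x + 1)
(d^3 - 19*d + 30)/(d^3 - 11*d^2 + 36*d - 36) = (d + 5)/(d - 6)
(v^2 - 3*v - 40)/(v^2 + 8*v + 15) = (v - 8)/(v + 3)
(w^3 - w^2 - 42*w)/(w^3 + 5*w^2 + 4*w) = (w^2 - w - 42)/(w^2 + 5*w + 4)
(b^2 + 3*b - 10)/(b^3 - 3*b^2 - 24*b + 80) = (b - 2)/(b^2 - 8*b + 16)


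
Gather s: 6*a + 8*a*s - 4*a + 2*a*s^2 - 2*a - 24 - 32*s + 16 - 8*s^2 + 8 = s^2*(2*a - 8) + s*(8*a - 32)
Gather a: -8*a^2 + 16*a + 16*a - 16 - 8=-8*a^2 + 32*a - 24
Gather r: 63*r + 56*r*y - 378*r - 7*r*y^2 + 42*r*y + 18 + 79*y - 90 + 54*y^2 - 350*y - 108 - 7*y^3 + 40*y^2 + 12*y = r*(-7*y^2 + 98*y - 315) - 7*y^3 + 94*y^2 - 259*y - 180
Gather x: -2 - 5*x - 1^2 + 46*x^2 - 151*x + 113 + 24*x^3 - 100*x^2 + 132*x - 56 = 24*x^3 - 54*x^2 - 24*x + 54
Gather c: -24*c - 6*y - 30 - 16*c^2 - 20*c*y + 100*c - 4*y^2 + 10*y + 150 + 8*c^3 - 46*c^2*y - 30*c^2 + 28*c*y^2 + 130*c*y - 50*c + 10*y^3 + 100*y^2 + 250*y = 8*c^3 + c^2*(-46*y - 46) + c*(28*y^2 + 110*y + 26) + 10*y^3 + 96*y^2 + 254*y + 120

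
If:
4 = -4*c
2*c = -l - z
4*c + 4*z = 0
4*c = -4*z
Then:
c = -1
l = 1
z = 1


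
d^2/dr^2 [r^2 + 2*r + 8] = 2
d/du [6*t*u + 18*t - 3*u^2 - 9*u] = 6*t - 6*u - 9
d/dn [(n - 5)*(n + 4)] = 2*n - 1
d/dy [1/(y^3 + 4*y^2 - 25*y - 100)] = (-3*y^2 - 8*y + 25)/(y^3 + 4*y^2 - 25*y - 100)^2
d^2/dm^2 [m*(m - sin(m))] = m*sin(m) - 2*cos(m) + 2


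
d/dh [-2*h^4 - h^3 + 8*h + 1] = -8*h^3 - 3*h^2 + 8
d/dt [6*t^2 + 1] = 12*t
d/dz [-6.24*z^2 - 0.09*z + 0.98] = -12.48*z - 0.09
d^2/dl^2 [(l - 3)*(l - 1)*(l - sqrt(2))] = 6*l - 8 - 2*sqrt(2)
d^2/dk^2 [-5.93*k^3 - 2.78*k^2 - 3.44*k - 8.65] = -35.58*k - 5.56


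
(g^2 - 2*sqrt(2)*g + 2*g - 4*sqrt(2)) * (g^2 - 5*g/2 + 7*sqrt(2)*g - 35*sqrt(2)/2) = g^4 - g^3/2 + 5*sqrt(2)*g^3 - 33*g^2 - 5*sqrt(2)*g^2/2 - 25*sqrt(2)*g + 14*g + 140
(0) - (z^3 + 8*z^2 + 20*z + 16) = -z^3 - 8*z^2 - 20*z - 16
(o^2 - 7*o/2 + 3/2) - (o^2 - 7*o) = 7*o/2 + 3/2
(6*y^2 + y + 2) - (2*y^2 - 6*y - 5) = 4*y^2 + 7*y + 7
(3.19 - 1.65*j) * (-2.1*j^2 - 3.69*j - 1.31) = 3.465*j^3 - 0.6105*j^2 - 9.6096*j - 4.1789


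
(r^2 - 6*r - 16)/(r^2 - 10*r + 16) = (r + 2)/(r - 2)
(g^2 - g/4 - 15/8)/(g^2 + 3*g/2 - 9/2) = (g + 5/4)/(g + 3)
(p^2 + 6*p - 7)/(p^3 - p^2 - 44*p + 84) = (p - 1)/(p^2 - 8*p + 12)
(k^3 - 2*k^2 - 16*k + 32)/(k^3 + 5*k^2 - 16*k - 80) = (k - 2)/(k + 5)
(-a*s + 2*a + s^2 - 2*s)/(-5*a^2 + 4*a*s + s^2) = (s - 2)/(5*a + s)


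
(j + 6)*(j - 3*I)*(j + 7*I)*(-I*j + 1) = -I*j^4 + 5*j^3 - 6*I*j^3 + 30*j^2 - 17*I*j^2 + 21*j - 102*I*j + 126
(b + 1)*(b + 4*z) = b^2 + 4*b*z + b + 4*z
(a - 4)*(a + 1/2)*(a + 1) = a^3 - 5*a^2/2 - 11*a/2 - 2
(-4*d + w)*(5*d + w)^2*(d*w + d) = -100*d^4*w - 100*d^4 - 15*d^3*w^2 - 15*d^3*w + 6*d^2*w^3 + 6*d^2*w^2 + d*w^4 + d*w^3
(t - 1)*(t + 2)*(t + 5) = t^3 + 6*t^2 + 3*t - 10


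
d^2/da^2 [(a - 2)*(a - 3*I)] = 2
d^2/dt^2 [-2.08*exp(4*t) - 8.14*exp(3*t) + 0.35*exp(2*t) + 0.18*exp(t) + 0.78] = (-33.28*exp(3*t) - 73.26*exp(2*t) + 1.4*exp(t) + 0.18)*exp(t)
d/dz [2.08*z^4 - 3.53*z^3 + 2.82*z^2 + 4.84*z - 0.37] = 8.32*z^3 - 10.59*z^2 + 5.64*z + 4.84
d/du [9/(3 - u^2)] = 18*u/(u^2 - 3)^2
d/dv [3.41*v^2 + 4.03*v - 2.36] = 6.82*v + 4.03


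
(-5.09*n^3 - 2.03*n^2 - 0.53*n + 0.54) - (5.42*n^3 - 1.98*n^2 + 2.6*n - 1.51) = -10.51*n^3 - 0.0499999999999998*n^2 - 3.13*n + 2.05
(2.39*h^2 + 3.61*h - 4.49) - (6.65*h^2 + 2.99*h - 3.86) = -4.26*h^2 + 0.62*h - 0.63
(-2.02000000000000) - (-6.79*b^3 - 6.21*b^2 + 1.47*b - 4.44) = 6.79*b^3 + 6.21*b^2 - 1.47*b + 2.42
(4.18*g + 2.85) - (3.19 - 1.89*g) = 6.07*g - 0.34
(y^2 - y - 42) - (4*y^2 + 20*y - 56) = -3*y^2 - 21*y + 14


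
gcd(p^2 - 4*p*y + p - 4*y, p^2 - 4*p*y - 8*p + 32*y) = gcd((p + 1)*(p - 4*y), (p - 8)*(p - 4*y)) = -p + 4*y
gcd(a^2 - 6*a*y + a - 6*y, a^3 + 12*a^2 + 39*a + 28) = a + 1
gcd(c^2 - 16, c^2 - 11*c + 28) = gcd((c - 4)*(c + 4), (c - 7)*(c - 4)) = c - 4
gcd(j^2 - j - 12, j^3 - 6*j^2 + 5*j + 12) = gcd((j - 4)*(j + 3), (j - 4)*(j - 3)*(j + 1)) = j - 4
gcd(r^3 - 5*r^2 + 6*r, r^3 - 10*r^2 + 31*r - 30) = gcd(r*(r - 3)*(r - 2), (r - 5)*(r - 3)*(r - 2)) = r^2 - 5*r + 6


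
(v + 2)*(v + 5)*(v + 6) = v^3 + 13*v^2 + 52*v + 60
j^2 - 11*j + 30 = (j - 6)*(j - 5)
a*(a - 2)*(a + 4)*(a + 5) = a^4 + 7*a^3 + 2*a^2 - 40*a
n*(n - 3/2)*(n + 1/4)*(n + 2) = n^4 + 3*n^3/4 - 23*n^2/8 - 3*n/4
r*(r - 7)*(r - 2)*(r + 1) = r^4 - 8*r^3 + 5*r^2 + 14*r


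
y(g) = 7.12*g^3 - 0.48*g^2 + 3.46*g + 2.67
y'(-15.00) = 4823.86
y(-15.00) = -24187.23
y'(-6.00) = 778.18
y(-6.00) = -1573.29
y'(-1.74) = 69.80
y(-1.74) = -42.31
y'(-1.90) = 82.39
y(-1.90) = -54.47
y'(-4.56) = 451.99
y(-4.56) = -698.20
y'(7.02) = 1049.35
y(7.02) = 2466.46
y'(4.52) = 435.51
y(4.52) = 666.00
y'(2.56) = 140.99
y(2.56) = 127.84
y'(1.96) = 83.63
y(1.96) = 61.22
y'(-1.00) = 25.78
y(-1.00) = -8.39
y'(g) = 21.36*g^2 - 0.96*g + 3.46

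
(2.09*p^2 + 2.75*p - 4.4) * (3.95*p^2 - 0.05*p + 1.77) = 8.2555*p^4 + 10.758*p^3 - 13.8182*p^2 + 5.0875*p - 7.788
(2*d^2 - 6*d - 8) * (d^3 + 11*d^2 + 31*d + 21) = 2*d^5 + 16*d^4 - 12*d^3 - 232*d^2 - 374*d - 168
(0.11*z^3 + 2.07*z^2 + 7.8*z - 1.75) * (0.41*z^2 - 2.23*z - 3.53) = 0.0451*z^5 + 0.6034*z^4 - 1.8064*z^3 - 25.4186*z^2 - 23.6315*z + 6.1775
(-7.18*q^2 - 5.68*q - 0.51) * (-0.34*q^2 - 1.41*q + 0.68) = 2.4412*q^4 + 12.055*q^3 + 3.2998*q^2 - 3.1433*q - 0.3468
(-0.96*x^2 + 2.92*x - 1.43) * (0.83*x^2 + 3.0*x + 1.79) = -0.7968*x^4 - 0.4564*x^3 + 5.8547*x^2 + 0.9368*x - 2.5597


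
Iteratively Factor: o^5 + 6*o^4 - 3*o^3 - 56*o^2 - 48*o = (o)*(o^4 + 6*o^3 - 3*o^2 - 56*o - 48) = o*(o + 1)*(o^3 + 5*o^2 - 8*o - 48) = o*(o + 1)*(o + 4)*(o^2 + o - 12) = o*(o + 1)*(o + 4)^2*(o - 3)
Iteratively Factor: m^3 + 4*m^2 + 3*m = (m + 3)*(m^2 + m) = m*(m + 3)*(m + 1)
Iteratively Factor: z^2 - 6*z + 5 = (z - 5)*(z - 1)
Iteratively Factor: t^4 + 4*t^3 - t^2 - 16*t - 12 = (t - 2)*(t^3 + 6*t^2 + 11*t + 6) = (t - 2)*(t + 2)*(t^2 + 4*t + 3) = (t - 2)*(t + 1)*(t + 2)*(t + 3)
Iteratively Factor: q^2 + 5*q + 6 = (q + 2)*(q + 3)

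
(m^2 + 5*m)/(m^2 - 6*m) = (m + 5)/(m - 6)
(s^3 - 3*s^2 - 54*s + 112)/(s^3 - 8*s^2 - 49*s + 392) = (s - 2)/(s - 7)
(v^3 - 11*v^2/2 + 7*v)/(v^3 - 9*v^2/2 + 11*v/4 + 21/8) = 4*v*(v - 2)/(4*v^2 - 4*v - 3)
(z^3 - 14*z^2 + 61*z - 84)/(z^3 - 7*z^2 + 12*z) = (z - 7)/z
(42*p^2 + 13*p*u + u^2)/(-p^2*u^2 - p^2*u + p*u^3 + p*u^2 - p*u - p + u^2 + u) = (-42*p^2 - 13*p*u - u^2)/(p^2*u^2 + p^2*u - p*u^3 - p*u^2 + p*u + p - u^2 - u)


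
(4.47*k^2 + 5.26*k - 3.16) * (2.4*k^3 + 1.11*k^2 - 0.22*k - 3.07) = 10.728*k^5 + 17.5857*k^4 - 2.7288*k^3 - 18.3877*k^2 - 15.453*k + 9.7012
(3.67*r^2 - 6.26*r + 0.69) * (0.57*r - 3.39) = 2.0919*r^3 - 16.0095*r^2 + 21.6147*r - 2.3391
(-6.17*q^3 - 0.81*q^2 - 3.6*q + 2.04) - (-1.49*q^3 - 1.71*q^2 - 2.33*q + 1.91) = -4.68*q^3 + 0.9*q^2 - 1.27*q + 0.13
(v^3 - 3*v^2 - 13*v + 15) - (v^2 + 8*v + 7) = v^3 - 4*v^2 - 21*v + 8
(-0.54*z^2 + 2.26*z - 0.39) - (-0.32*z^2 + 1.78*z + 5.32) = -0.22*z^2 + 0.48*z - 5.71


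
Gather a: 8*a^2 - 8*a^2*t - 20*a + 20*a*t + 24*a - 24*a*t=a^2*(8 - 8*t) + a*(4 - 4*t)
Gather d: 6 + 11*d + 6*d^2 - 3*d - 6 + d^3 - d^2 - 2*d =d^3 + 5*d^2 + 6*d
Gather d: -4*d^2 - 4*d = -4*d^2 - 4*d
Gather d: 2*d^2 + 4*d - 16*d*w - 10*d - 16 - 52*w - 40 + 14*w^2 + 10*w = 2*d^2 + d*(-16*w - 6) + 14*w^2 - 42*w - 56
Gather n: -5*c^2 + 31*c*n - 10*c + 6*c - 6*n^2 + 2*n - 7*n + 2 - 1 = -5*c^2 - 4*c - 6*n^2 + n*(31*c - 5) + 1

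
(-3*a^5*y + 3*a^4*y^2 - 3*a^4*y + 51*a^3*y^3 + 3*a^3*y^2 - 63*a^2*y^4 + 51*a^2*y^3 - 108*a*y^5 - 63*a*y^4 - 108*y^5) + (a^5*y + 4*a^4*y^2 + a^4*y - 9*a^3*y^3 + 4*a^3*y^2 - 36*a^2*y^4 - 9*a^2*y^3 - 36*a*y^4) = -2*a^5*y + 7*a^4*y^2 - 2*a^4*y + 42*a^3*y^3 + 7*a^3*y^2 - 99*a^2*y^4 + 42*a^2*y^3 - 108*a*y^5 - 99*a*y^4 - 108*y^5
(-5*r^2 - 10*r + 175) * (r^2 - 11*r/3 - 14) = -5*r^4 + 25*r^3/3 + 845*r^2/3 - 1505*r/3 - 2450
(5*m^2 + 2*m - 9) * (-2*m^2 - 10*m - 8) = -10*m^4 - 54*m^3 - 42*m^2 + 74*m + 72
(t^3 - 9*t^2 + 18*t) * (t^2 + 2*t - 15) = t^5 - 7*t^4 - 15*t^3 + 171*t^2 - 270*t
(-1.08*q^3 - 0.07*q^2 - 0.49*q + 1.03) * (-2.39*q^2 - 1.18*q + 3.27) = 2.5812*q^5 + 1.4417*q^4 - 2.2779*q^3 - 2.1124*q^2 - 2.8177*q + 3.3681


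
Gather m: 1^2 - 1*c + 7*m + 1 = -c + 7*m + 2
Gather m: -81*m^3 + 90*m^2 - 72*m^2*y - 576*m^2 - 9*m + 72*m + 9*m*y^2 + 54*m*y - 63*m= -81*m^3 + m^2*(-72*y - 486) + m*(9*y^2 + 54*y)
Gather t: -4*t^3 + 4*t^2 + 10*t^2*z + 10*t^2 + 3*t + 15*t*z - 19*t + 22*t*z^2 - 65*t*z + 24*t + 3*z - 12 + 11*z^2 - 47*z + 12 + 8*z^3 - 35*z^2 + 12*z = -4*t^3 + t^2*(10*z + 14) + t*(22*z^2 - 50*z + 8) + 8*z^3 - 24*z^2 - 32*z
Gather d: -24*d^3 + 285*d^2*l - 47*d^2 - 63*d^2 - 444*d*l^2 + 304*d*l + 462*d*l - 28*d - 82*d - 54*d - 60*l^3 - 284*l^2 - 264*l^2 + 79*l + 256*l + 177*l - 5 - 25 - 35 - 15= -24*d^3 + d^2*(285*l - 110) + d*(-444*l^2 + 766*l - 164) - 60*l^3 - 548*l^2 + 512*l - 80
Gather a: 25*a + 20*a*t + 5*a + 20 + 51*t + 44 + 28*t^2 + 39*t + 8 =a*(20*t + 30) + 28*t^2 + 90*t + 72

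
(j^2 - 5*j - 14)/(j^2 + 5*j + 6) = (j - 7)/(j + 3)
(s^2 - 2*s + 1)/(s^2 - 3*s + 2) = (s - 1)/(s - 2)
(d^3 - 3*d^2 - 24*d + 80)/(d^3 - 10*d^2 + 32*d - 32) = (d + 5)/(d - 2)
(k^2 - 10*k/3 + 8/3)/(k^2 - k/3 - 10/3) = (3*k - 4)/(3*k + 5)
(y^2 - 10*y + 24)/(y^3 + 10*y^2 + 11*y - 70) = (y^2 - 10*y + 24)/(y^3 + 10*y^2 + 11*y - 70)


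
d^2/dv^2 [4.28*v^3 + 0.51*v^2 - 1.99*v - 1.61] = 25.68*v + 1.02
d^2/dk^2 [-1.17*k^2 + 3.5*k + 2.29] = -2.34000000000000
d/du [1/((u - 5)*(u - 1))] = 2*(3 - u)/(u^4 - 12*u^3 + 46*u^2 - 60*u + 25)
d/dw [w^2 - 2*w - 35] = 2*w - 2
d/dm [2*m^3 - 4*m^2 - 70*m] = 6*m^2 - 8*m - 70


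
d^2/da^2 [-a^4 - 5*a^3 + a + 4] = 6*a*(-2*a - 5)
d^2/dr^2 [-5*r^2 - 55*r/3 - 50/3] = -10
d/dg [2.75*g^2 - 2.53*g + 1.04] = 5.5*g - 2.53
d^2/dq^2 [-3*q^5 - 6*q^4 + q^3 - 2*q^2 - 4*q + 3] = -60*q^3 - 72*q^2 + 6*q - 4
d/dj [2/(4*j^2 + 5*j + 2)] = 2*(-8*j - 5)/(4*j^2 + 5*j + 2)^2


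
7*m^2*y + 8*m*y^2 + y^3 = y*(m + y)*(7*m + y)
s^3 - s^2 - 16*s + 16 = (s - 4)*(s - 1)*(s + 4)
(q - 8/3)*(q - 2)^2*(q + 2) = q^4 - 14*q^3/3 + 4*q^2/3 + 56*q/3 - 64/3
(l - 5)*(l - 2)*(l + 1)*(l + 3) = l^4 - 3*l^3 - 15*l^2 + 19*l + 30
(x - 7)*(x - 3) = x^2 - 10*x + 21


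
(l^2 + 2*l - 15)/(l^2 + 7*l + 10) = (l - 3)/(l + 2)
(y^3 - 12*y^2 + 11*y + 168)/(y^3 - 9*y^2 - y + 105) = (y - 8)/(y - 5)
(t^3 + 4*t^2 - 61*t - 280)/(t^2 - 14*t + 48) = (t^2 + 12*t + 35)/(t - 6)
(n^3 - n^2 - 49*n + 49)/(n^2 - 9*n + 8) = (n^2 - 49)/(n - 8)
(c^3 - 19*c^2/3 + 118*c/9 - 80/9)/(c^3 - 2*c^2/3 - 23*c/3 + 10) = (c - 8/3)/(c + 3)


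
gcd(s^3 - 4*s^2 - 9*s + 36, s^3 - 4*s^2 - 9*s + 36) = s^3 - 4*s^2 - 9*s + 36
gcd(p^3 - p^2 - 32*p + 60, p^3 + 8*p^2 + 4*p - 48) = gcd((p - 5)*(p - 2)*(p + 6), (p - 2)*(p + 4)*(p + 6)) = p^2 + 4*p - 12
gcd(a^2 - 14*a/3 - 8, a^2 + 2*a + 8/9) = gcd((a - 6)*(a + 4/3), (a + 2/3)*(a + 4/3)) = a + 4/3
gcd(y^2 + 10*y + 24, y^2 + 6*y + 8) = y + 4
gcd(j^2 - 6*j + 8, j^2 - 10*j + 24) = j - 4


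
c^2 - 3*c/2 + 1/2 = (c - 1)*(c - 1/2)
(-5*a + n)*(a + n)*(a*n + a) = -5*a^3*n - 5*a^3 - 4*a^2*n^2 - 4*a^2*n + a*n^3 + a*n^2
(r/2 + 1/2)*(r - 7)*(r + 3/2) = r^3/2 - 9*r^2/4 - 8*r - 21/4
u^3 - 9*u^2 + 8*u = u*(u - 8)*(u - 1)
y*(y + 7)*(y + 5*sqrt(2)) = y^3 + 7*y^2 + 5*sqrt(2)*y^2 + 35*sqrt(2)*y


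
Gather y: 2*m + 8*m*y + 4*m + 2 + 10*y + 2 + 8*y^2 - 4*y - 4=6*m + 8*y^2 + y*(8*m + 6)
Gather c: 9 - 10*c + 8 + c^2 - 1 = c^2 - 10*c + 16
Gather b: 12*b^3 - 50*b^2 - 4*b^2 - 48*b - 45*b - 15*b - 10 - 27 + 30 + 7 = 12*b^3 - 54*b^2 - 108*b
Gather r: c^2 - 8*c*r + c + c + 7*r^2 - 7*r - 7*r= c^2 + 2*c + 7*r^2 + r*(-8*c - 14)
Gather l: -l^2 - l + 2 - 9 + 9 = -l^2 - l + 2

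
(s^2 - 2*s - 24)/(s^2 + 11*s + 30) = (s^2 - 2*s - 24)/(s^2 + 11*s + 30)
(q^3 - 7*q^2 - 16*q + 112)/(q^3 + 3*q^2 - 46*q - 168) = (q - 4)/(q + 6)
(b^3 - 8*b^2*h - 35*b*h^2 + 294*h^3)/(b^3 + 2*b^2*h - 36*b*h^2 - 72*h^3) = (b^2 - 14*b*h + 49*h^2)/(b^2 - 4*b*h - 12*h^2)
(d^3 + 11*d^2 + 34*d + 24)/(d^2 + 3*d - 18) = (d^2 + 5*d + 4)/(d - 3)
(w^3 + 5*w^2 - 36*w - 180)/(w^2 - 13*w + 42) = (w^2 + 11*w + 30)/(w - 7)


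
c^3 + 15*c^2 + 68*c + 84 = (c + 2)*(c + 6)*(c + 7)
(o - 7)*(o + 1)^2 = o^3 - 5*o^2 - 13*o - 7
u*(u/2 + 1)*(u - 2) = u^3/2 - 2*u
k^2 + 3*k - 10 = (k - 2)*(k + 5)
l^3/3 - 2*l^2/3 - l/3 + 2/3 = (l/3 + 1/3)*(l - 2)*(l - 1)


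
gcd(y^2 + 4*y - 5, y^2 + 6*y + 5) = y + 5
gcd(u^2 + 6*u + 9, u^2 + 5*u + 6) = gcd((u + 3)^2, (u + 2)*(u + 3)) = u + 3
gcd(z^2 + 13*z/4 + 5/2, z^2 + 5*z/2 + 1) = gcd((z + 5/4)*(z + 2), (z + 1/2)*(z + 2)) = z + 2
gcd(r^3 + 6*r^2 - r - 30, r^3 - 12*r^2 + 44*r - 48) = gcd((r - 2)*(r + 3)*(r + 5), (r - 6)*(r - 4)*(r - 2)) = r - 2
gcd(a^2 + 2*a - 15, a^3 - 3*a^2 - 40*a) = a + 5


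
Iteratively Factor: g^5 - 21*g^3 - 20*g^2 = (g + 4)*(g^4 - 4*g^3 - 5*g^2) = g*(g + 4)*(g^3 - 4*g^2 - 5*g) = g*(g - 5)*(g + 4)*(g^2 + g) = g*(g - 5)*(g + 1)*(g + 4)*(g)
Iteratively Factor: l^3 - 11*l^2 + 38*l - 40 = (l - 4)*(l^2 - 7*l + 10) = (l - 5)*(l - 4)*(l - 2)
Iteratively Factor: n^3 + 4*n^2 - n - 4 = (n + 1)*(n^2 + 3*n - 4) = (n + 1)*(n + 4)*(n - 1)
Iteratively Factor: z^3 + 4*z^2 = (z + 4)*(z^2) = z*(z + 4)*(z)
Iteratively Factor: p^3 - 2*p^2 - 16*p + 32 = (p + 4)*(p^2 - 6*p + 8) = (p - 2)*(p + 4)*(p - 4)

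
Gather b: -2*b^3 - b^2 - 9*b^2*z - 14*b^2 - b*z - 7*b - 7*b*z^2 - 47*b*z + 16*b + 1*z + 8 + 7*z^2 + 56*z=-2*b^3 + b^2*(-9*z - 15) + b*(-7*z^2 - 48*z + 9) + 7*z^2 + 57*z + 8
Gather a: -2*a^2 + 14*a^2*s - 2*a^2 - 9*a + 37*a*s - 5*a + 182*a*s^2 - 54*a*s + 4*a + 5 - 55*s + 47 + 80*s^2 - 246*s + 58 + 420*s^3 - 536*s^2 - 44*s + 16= a^2*(14*s - 4) + a*(182*s^2 - 17*s - 10) + 420*s^3 - 456*s^2 - 345*s + 126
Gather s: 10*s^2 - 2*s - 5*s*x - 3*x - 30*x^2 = 10*s^2 + s*(-5*x - 2) - 30*x^2 - 3*x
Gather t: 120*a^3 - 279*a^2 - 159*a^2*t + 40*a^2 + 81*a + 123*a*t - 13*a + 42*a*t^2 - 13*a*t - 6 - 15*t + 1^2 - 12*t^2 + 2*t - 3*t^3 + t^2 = 120*a^3 - 239*a^2 + 68*a - 3*t^3 + t^2*(42*a - 11) + t*(-159*a^2 + 110*a - 13) - 5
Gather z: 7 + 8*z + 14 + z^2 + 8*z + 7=z^2 + 16*z + 28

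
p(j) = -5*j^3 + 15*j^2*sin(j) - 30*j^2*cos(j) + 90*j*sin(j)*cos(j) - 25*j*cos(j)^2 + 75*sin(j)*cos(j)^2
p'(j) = 30*j^2*sin(j) + 15*j^2*cos(j) - 15*j^2 - 90*j*sin(j)^2 + 50*j*sin(j)*cos(j) + 30*j*sin(j) + 90*j*cos(j)^2 - 60*j*cos(j) - 150*sin(j)^2*cos(j) + 90*sin(j)*cos(j) + 75*cos(j)^3 - 25*cos(j)^2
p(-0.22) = -7.66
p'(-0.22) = 18.17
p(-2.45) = 54.45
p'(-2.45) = -399.78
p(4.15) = -179.48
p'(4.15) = -793.90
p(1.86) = 3.47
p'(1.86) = -36.57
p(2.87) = 38.33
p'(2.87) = 93.62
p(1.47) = 23.47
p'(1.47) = -58.02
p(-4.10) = 1068.53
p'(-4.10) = -12.02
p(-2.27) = -2.08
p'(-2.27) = -231.22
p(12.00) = -14175.74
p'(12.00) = -3319.50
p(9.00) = -1395.51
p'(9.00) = -439.47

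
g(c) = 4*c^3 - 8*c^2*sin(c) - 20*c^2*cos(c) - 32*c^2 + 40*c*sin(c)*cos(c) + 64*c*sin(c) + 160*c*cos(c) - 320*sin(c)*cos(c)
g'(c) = 20*c^2*sin(c) - 8*c^2*cos(c) + 12*c^2 - 40*c*sin(c)^2 - 176*c*sin(c) + 40*c*cos(c)^2 + 24*c*cos(c) - 64*c + 320*sin(c)^2 + 40*sin(c)*cos(c) + 64*sin(c) - 320*cos(c)^2 + 160*cos(c)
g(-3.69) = 127.64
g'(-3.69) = 714.23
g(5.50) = -135.23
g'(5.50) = 236.95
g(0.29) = -39.13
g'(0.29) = -101.02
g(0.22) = -31.39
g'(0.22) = -119.89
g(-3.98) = -166.82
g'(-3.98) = 1321.27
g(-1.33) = 57.64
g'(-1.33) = 131.17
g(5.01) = -293.39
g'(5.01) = 393.55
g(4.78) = -387.66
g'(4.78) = 418.98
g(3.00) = -432.12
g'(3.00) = -480.10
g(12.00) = 1627.50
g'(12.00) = -30.74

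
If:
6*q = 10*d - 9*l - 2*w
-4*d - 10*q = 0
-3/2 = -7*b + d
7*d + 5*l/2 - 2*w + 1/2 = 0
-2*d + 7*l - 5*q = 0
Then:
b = 43/189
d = 5/54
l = 0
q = -1/27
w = 31/54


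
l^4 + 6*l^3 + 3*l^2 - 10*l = l*(l - 1)*(l + 2)*(l + 5)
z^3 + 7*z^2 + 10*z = z*(z + 2)*(z + 5)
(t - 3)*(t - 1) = t^2 - 4*t + 3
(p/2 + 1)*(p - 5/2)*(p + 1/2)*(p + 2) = p^4/2 + p^3 - 21*p^2/8 - 13*p/2 - 5/2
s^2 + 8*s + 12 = (s + 2)*(s + 6)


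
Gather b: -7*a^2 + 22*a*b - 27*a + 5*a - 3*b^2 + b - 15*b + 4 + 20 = -7*a^2 - 22*a - 3*b^2 + b*(22*a - 14) + 24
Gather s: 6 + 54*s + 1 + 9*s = 63*s + 7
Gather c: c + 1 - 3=c - 2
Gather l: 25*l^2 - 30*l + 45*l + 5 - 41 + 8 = 25*l^2 + 15*l - 28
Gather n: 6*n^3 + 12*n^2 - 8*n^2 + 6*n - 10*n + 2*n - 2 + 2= 6*n^3 + 4*n^2 - 2*n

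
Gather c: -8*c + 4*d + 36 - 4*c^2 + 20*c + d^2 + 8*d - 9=-4*c^2 + 12*c + d^2 + 12*d + 27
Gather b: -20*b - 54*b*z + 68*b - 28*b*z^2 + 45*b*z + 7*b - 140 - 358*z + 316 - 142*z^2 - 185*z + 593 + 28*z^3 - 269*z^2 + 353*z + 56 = b*(-28*z^2 - 9*z + 55) + 28*z^3 - 411*z^2 - 190*z + 825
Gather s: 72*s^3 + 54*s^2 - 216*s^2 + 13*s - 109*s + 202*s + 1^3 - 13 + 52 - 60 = 72*s^3 - 162*s^2 + 106*s - 20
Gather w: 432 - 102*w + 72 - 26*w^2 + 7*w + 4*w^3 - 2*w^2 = 4*w^3 - 28*w^2 - 95*w + 504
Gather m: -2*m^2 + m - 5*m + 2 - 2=-2*m^2 - 4*m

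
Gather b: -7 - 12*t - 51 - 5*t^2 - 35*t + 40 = -5*t^2 - 47*t - 18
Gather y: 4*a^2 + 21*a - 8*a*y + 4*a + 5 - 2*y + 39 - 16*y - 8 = 4*a^2 + 25*a + y*(-8*a - 18) + 36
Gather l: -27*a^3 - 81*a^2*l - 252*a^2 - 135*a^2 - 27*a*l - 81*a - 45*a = -27*a^3 - 387*a^2 - 126*a + l*(-81*a^2 - 27*a)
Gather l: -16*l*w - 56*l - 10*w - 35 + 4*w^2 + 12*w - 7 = l*(-16*w - 56) + 4*w^2 + 2*w - 42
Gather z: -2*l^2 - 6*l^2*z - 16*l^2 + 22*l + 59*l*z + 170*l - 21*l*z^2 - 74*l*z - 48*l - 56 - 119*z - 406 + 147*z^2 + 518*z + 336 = -18*l^2 + 144*l + z^2*(147 - 21*l) + z*(-6*l^2 - 15*l + 399) - 126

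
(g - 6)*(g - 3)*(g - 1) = g^3 - 10*g^2 + 27*g - 18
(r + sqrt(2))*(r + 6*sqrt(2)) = r^2 + 7*sqrt(2)*r + 12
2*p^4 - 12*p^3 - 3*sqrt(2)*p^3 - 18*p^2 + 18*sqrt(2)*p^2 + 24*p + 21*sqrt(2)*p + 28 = (p - 7)*(p - 2*sqrt(2))*(sqrt(2)*p + 1)*(sqrt(2)*p + sqrt(2))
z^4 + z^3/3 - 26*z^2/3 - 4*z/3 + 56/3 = (z - 2)^2*(z + 2)*(z + 7/3)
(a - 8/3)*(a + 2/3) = a^2 - 2*a - 16/9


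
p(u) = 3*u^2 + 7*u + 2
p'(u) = 6*u + 7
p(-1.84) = -0.72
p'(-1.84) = -4.04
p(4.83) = 105.80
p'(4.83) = 35.98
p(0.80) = 9.52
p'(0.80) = 11.80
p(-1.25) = -2.06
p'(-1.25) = -0.50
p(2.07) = 29.34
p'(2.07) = 19.42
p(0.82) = 9.76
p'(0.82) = 11.92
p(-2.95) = 7.46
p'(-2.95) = -10.70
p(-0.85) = -1.78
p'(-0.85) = 1.90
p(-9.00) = 182.00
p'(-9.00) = -47.00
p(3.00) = 50.00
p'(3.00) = 25.00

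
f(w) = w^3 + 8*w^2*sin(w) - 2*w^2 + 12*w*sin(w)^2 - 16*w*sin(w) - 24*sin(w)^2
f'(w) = 8*w^2*cos(w) + 3*w^2 + 24*w*sin(w)*cos(w) + 16*w*sin(w) - 16*w*cos(w) - 4*w + 12*sin(w)^2 - 48*sin(w)*cos(w) - 16*sin(w)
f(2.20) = 5.38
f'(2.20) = 24.73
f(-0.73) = -26.66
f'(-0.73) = 72.75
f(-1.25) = -71.04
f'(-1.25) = 88.25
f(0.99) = -16.15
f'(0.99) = -8.27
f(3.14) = 11.29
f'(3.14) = -11.61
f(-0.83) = -34.31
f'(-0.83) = 80.03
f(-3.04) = -59.63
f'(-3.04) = -87.58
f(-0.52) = -13.36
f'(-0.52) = 53.11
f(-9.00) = -1239.82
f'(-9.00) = -473.77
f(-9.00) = -1239.82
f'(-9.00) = -473.77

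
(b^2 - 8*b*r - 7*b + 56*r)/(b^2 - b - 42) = (b - 8*r)/(b + 6)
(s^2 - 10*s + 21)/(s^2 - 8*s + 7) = (s - 3)/(s - 1)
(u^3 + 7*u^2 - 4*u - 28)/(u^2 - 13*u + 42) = (u^3 + 7*u^2 - 4*u - 28)/(u^2 - 13*u + 42)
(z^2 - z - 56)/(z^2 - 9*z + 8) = (z + 7)/(z - 1)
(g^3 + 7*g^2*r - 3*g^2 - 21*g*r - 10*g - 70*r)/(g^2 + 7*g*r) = g - 3 - 10/g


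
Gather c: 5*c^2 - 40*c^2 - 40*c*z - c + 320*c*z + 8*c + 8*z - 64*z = -35*c^2 + c*(280*z + 7) - 56*z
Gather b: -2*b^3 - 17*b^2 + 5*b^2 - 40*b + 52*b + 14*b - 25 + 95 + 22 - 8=-2*b^3 - 12*b^2 + 26*b + 84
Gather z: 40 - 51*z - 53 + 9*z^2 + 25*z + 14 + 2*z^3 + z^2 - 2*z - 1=2*z^3 + 10*z^2 - 28*z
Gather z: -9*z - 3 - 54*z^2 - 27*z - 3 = -54*z^2 - 36*z - 6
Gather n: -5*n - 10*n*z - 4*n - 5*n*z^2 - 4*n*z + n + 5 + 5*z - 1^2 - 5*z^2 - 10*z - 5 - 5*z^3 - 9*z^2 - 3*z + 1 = n*(-5*z^2 - 14*z - 8) - 5*z^3 - 14*z^2 - 8*z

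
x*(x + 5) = x^2 + 5*x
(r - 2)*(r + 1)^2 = r^3 - 3*r - 2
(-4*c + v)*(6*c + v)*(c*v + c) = -24*c^3*v - 24*c^3 + 2*c^2*v^2 + 2*c^2*v + c*v^3 + c*v^2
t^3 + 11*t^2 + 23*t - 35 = (t - 1)*(t + 5)*(t + 7)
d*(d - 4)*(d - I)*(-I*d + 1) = -I*d^4 + 4*I*d^3 - I*d^2 + 4*I*d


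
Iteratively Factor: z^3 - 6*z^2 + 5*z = (z - 1)*(z^2 - 5*z) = z*(z - 1)*(z - 5)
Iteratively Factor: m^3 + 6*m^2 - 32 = (m - 2)*(m^2 + 8*m + 16) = (m - 2)*(m + 4)*(m + 4)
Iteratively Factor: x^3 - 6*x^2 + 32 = (x - 4)*(x^2 - 2*x - 8) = (x - 4)^2*(x + 2)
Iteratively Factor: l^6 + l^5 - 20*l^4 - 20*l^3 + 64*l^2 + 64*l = (l + 1)*(l^5 - 20*l^3 + 64*l) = l*(l + 1)*(l^4 - 20*l^2 + 64) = l*(l + 1)*(l + 4)*(l^3 - 4*l^2 - 4*l + 16) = l*(l - 2)*(l + 1)*(l + 4)*(l^2 - 2*l - 8) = l*(l - 4)*(l - 2)*(l + 1)*(l + 4)*(l + 2)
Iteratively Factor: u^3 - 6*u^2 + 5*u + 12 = (u - 3)*(u^2 - 3*u - 4) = (u - 3)*(u + 1)*(u - 4)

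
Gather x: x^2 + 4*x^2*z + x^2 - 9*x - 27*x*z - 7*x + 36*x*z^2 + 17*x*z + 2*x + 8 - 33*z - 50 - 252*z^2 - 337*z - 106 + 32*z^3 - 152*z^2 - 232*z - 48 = x^2*(4*z + 2) + x*(36*z^2 - 10*z - 14) + 32*z^3 - 404*z^2 - 602*z - 196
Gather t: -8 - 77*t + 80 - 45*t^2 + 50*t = -45*t^2 - 27*t + 72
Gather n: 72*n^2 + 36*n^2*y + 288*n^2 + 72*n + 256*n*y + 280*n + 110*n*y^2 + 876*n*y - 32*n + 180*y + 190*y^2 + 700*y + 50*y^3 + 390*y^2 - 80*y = n^2*(36*y + 360) + n*(110*y^2 + 1132*y + 320) + 50*y^3 + 580*y^2 + 800*y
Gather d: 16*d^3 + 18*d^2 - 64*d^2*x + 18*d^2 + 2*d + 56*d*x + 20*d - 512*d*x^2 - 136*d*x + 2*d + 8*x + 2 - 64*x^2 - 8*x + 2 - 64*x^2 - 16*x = 16*d^3 + d^2*(36 - 64*x) + d*(-512*x^2 - 80*x + 24) - 128*x^2 - 16*x + 4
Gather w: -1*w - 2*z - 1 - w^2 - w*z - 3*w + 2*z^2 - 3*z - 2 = -w^2 + w*(-z - 4) + 2*z^2 - 5*z - 3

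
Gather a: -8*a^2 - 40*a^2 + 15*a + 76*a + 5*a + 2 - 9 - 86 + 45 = -48*a^2 + 96*a - 48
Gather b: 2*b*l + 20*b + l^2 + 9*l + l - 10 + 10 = b*(2*l + 20) + l^2 + 10*l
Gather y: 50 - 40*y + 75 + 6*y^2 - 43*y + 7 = 6*y^2 - 83*y + 132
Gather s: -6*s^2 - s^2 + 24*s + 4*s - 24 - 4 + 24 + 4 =-7*s^2 + 28*s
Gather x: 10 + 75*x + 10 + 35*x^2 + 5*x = 35*x^2 + 80*x + 20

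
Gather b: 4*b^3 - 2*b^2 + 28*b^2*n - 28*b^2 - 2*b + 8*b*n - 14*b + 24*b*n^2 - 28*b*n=4*b^3 + b^2*(28*n - 30) + b*(24*n^2 - 20*n - 16)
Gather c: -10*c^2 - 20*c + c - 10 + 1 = -10*c^2 - 19*c - 9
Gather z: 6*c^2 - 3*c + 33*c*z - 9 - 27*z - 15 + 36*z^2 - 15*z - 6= 6*c^2 - 3*c + 36*z^2 + z*(33*c - 42) - 30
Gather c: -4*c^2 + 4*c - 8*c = -4*c^2 - 4*c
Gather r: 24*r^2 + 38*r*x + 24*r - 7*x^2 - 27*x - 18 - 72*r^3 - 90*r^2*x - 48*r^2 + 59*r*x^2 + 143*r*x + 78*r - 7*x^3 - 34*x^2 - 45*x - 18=-72*r^3 + r^2*(-90*x - 24) + r*(59*x^2 + 181*x + 102) - 7*x^3 - 41*x^2 - 72*x - 36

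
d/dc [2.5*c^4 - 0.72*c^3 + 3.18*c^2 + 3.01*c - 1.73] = 10.0*c^3 - 2.16*c^2 + 6.36*c + 3.01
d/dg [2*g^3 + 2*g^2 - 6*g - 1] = 6*g^2 + 4*g - 6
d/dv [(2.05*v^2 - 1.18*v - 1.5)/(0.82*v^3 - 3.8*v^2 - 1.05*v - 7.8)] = (-1.681*v^4 + 1.9352*v^3 - 2.9465*v^2 - 43.38*v + 7.629)/(0.6724*v^6 - 6.232*v^5 + 12.718*v^4 - 4.812*v^3 + 60.3825*v^2 + 16.38*v + 60.84)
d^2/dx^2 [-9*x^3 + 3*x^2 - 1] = 6 - 54*x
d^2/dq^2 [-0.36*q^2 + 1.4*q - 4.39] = -0.720000000000000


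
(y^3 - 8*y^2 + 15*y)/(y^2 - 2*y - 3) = y*(y - 5)/(y + 1)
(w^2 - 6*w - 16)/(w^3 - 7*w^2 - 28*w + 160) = (w + 2)/(w^2 + w - 20)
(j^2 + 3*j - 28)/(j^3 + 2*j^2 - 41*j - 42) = (j - 4)/(j^2 - 5*j - 6)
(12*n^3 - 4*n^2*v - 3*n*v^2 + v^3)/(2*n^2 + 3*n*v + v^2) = (6*n^2 - 5*n*v + v^2)/(n + v)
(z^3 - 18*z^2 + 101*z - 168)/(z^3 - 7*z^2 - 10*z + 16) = (z^2 - 10*z + 21)/(z^2 + z - 2)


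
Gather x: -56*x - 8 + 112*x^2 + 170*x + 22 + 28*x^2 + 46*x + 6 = 140*x^2 + 160*x + 20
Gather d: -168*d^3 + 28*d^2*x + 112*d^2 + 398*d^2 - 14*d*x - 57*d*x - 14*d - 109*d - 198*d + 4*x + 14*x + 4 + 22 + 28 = -168*d^3 + d^2*(28*x + 510) + d*(-71*x - 321) + 18*x + 54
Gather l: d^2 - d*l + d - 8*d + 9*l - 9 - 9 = d^2 - 7*d + l*(9 - d) - 18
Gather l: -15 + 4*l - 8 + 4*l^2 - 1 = 4*l^2 + 4*l - 24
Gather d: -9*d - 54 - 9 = -9*d - 63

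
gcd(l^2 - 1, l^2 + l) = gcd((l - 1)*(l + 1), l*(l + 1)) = l + 1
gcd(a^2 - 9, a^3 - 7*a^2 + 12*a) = a - 3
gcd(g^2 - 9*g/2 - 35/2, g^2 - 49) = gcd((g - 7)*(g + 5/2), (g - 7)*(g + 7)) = g - 7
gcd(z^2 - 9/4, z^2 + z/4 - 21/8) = z - 3/2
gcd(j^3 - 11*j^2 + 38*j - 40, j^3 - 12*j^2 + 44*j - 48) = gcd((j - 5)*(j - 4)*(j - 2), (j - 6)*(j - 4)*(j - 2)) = j^2 - 6*j + 8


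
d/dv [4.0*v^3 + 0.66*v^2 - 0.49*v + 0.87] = 12.0*v^2 + 1.32*v - 0.49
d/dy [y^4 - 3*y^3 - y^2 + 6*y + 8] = 4*y^3 - 9*y^2 - 2*y + 6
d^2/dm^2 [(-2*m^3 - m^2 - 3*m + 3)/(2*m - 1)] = 2*(-8*m^3 + 12*m^2 - 6*m + 5)/(8*m^3 - 12*m^2 + 6*m - 1)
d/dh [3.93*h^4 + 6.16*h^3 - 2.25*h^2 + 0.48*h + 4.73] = 15.72*h^3 + 18.48*h^2 - 4.5*h + 0.48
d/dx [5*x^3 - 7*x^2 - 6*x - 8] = 15*x^2 - 14*x - 6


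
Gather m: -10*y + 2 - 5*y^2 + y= -5*y^2 - 9*y + 2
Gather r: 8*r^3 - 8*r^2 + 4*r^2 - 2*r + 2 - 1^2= 8*r^3 - 4*r^2 - 2*r + 1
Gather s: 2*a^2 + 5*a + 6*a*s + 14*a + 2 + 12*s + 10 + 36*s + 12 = 2*a^2 + 19*a + s*(6*a + 48) + 24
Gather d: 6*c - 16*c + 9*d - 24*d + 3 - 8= -10*c - 15*d - 5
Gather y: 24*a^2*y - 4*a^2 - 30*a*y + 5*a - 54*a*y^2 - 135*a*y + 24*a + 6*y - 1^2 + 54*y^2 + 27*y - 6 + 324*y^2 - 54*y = -4*a^2 + 29*a + y^2*(378 - 54*a) + y*(24*a^2 - 165*a - 21) - 7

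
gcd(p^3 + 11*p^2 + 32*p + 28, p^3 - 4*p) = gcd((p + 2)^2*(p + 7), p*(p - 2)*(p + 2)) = p + 2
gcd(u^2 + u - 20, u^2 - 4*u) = u - 4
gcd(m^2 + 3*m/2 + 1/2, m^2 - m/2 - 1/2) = m + 1/2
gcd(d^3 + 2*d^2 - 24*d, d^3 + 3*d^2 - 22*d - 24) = d^2 + 2*d - 24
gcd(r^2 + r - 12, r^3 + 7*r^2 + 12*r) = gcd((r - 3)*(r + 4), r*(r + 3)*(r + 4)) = r + 4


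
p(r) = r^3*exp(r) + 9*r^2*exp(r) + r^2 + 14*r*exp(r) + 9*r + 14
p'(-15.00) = -21.00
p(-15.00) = 104.00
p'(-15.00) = -21.00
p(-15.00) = 104.00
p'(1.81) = 728.54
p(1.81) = 404.80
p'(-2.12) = 3.63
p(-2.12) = -0.44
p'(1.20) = 248.48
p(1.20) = 130.78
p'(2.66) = 2914.30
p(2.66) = 1756.87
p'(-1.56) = 3.67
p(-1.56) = 1.61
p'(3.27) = 7433.25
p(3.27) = 4710.75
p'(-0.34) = 11.50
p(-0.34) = 8.38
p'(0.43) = 56.07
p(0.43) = 29.99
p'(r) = r^3*exp(r) + 12*r^2*exp(r) + 32*r*exp(r) + 2*r + 14*exp(r) + 9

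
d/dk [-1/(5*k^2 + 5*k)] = (2*k + 1)/(5*k^2*(k + 1)^2)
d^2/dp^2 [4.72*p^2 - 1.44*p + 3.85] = 9.44000000000000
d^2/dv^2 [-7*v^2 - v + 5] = -14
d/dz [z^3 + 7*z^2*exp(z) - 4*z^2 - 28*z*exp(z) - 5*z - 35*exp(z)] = 7*z^2*exp(z) + 3*z^2 - 14*z*exp(z) - 8*z - 63*exp(z) - 5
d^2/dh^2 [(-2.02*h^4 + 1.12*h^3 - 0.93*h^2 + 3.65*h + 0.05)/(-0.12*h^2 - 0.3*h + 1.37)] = (0.0581760000000001*h^6 + 0.43632*h^5 - 0.901728000000002*h^4 - 14.025456*h^3 + 49.171008*h^2 - 16.223928*h + 0.465294)/(0.001728*h^6 + 0.01296*h^5 - 0.026784*h^4 - 0.26892*h^3 + 0.305784*h^2 + 1.68921*h - 2.571353)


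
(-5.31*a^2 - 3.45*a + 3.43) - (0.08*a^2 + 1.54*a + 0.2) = -5.39*a^2 - 4.99*a + 3.23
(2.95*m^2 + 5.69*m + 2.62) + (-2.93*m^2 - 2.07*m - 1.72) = 0.02*m^2 + 3.62*m + 0.9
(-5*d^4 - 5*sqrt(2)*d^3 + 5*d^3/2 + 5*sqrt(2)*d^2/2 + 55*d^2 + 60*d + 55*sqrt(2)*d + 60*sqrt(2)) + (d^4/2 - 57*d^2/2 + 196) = -9*d^4/2 - 5*sqrt(2)*d^3 + 5*d^3/2 + 5*sqrt(2)*d^2/2 + 53*d^2/2 + 60*d + 55*sqrt(2)*d + 60*sqrt(2) + 196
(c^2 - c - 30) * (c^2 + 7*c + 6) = c^4 + 6*c^3 - 31*c^2 - 216*c - 180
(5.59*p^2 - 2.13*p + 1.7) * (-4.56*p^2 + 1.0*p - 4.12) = -25.4904*p^4 + 15.3028*p^3 - 32.9128*p^2 + 10.4756*p - 7.004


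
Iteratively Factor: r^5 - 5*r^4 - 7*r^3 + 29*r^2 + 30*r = (r + 1)*(r^4 - 6*r^3 - r^2 + 30*r) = (r - 3)*(r + 1)*(r^3 - 3*r^2 - 10*r) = (r - 5)*(r - 3)*(r + 1)*(r^2 + 2*r) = (r - 5)*(r - 3)*(r + 1)*(r + 2)*(r)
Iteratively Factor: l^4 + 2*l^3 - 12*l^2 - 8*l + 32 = (l - 2)*(l^3 + 4*l^2 - 4*l - 16) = (l - 2)^2*(l^2 + 6*l + 8) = (l - 2)^2*(l + 4)*(l + 2)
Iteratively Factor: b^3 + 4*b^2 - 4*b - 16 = (b + 2)*(b^2 + 2*b - 8) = (b - 2)*(b + 2)*(b + 4)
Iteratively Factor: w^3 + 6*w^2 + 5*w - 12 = (w + 4)*(w^2 + 2*w - 3) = (w - 1)*(w + 4)*(w + 3)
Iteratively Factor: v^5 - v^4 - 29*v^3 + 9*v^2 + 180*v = (v + 3)*(v^4 - 4*v^3 - 17*v^2 + 60*v) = (v - 3)*(v + 3)*(v^3 - v^2 - 20*v) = (v - 3)*(v + 3)*(v + 4)*(v^2 - 5*v) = v*(v - 3)*(v + 3)*(v + 4)*(v - 5)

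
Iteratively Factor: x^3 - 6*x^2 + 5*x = (x)*(x^2 - 6*x + 5) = x*(x - 1)*(x - 5)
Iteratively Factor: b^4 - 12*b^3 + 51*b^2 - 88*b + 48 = (b - 1)*(b^3 - 11*b^2 + 40*b - 48) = (b - 4)*(b - 1)*(b^2 - 7*b + 12) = (b - 4)*(b - 3)*(b - 1)*(b - 4)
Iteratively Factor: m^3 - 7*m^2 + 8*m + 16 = (m + 1)*(m^2 - 8*m + 16) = (m - 4)*(m + 1)*(m - 4)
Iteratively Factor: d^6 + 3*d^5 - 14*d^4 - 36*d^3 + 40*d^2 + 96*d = (d + 4)*(d^5 - d^4 - 10*d^3 + 4*d^2 + 24*d) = (d - 3)*(d + 4)*(d^4 + 2*d^3 - 4*d^2 - 8*d) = d*(d - 3)*(d + 4)*(d^3 + 2*d^2 - 4*d - 8) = d*(d - 3)*(d + 2)*(d + 4)*(d^2 - 4) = d*(d - 3)*(d - 2)*(d + 2)*(d + 4)*(d + 2)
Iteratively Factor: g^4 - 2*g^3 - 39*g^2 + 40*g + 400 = (g - 5)*(g^3 + 3*g^2 - 24*g - 80) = (g - 5)*(g + 4)*(g^2 - g - 20) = (g - 5)^2*(g + 4)*(g + 4)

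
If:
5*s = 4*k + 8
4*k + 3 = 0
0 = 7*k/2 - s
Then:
No Solution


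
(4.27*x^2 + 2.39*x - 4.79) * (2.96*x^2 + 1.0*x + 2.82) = 12.6392*x^4 + 11.3444*x^3 + 0.252999999999998*x^2 + 1.9498*x - 13.5078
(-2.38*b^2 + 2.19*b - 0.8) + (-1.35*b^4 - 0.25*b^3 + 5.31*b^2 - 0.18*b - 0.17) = -1.35*b^4 - 0.25*b^3 + 2.93*b^2 + 2.01*b - 0.97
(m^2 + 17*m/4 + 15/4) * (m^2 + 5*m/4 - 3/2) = m^4 + 11*m^3/2 + 121*m^2/16 - 27*m/16 - 45/8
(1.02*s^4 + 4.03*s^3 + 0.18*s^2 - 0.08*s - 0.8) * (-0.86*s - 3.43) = -0.8772*s^5 - 6.9644*s^4 - 13.9777*s^3 - 0.5486*s^2 + 0.9624*s + 2.744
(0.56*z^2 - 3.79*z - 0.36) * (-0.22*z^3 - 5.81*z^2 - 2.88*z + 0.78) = -0.1232*z^5 - 2.4198*z^4 + 20.4863*z^3 + 13.4436*z^2 - 1.9194*z - 0.2808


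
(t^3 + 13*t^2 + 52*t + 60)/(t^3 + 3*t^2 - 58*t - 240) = (t + 2)/(t - 8)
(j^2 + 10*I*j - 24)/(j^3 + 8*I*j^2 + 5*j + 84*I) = (j + 6*I)/(j^2 + 4*I*j + 21)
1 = 1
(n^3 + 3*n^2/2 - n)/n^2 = n + 3/2 - 1/n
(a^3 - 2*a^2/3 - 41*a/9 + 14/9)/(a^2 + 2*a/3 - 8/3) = (9*a^2 - 24*a + 7)/(3*(3*a - 4))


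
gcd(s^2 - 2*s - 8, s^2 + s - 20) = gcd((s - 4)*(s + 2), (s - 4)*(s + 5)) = s - 4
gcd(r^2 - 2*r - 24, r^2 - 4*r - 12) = r - 6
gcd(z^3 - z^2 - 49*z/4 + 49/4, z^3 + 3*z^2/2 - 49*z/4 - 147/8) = z^2 - 49/4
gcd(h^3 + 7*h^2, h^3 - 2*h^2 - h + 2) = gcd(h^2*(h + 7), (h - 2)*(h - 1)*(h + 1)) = 1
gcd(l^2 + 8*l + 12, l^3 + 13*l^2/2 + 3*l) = l + 6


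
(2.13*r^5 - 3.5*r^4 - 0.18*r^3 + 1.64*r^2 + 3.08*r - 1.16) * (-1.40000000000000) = -2.982*r^5 + 4.9*r^4 + 0.252*r^3 - 2.296*r^2 - 4.312*r + 1.624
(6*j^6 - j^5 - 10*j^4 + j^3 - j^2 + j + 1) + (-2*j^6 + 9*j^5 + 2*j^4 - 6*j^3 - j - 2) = 4*j^6 + 8*j^5 - 8*j^4 - 5*j^3 - j^2 - 1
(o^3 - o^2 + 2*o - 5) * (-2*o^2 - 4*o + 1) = -2*o^5 - 2*o^4 + o^3 + o^2 + 22*o - 5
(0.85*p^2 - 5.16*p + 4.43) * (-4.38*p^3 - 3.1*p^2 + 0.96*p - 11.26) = -3.723*p^5 + 19.9658*p^4 - 2.5914*p^3 - 28.2576*p^2 + 62.3544*p - 49.8818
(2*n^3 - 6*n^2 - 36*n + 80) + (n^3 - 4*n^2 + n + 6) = 3*n^3 - 10*n^2 - 35*n + 86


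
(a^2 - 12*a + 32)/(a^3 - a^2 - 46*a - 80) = (a - 4)/(a^2 + 7*a + 10)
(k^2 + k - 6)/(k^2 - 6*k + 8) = (k + 3)/(k - 4)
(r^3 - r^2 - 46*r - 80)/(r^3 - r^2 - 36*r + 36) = (r^3 - r^2 - 46*r - 80)/(r^3 - r^2 - 36*r + 36)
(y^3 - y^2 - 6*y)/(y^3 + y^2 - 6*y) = (y^2 - y - 6)/(y^2 + y - 6)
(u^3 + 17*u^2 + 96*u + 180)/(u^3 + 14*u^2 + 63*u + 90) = (u + 6)/(u + 3)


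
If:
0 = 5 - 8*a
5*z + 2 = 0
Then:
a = 5/8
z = -2/5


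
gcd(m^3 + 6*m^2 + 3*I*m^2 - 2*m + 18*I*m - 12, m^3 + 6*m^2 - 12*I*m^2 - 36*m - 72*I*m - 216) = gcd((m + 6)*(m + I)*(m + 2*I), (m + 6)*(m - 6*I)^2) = m + 6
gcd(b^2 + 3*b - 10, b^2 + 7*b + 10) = b + 5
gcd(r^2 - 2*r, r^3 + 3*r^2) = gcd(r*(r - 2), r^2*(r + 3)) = r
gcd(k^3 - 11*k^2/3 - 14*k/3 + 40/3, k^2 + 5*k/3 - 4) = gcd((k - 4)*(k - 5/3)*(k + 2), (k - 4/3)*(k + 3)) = 1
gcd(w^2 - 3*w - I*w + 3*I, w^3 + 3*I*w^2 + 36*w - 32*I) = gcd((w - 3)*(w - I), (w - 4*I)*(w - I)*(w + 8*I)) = w - I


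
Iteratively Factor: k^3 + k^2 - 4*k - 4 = (k + 1)*(k^2 - 4) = (k - 2)*(k + 1)*(k + 2)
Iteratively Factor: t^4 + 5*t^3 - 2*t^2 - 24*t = (t + 3)*(t^3 + 2*t^2 - 8*t) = t*(t + 3)*(t^2 + 2*t - 8) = t*(t + 3)*(t + 4)*(t - 2)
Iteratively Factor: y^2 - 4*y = (y)*(y - 4)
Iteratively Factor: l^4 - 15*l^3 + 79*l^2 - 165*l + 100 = (l - 4)*(l^3 - 11*l^2 + 35*l - 25) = (l - 5)*(l - 4)*(l^2 - 6*l + 5) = (l - 5)^2*(l - 4)*(l - 1)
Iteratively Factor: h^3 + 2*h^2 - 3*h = (h + 3)*(h^2 - h) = h*(h + 3)*(h - 1)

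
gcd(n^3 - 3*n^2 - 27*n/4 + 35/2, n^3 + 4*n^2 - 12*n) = n - 2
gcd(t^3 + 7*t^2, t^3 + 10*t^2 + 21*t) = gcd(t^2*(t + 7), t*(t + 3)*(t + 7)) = t^2 + 7*t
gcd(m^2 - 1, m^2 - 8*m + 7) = m - 1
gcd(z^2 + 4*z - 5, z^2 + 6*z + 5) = z + 5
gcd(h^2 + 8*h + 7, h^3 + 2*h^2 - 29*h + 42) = h + 7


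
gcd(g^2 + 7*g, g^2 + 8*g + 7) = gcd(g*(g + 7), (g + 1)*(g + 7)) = g + 7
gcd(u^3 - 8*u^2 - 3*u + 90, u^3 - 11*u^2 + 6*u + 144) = u^2 - 3*u - 18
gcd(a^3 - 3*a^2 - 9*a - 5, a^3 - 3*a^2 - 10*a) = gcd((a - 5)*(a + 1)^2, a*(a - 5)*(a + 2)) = a - 5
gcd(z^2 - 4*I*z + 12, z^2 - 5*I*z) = 1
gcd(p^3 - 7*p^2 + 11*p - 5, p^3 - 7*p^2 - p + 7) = p - 1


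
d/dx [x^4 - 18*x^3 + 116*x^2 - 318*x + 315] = 4*x^3 - 54*x^2 + 232*x - 318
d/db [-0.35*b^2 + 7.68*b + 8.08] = 7.68 - 0.7*b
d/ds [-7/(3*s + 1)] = 21/(3*s + 1)^2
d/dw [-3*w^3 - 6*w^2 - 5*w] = -9*w^2 - 12*w - 5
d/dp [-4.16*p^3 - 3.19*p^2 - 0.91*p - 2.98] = -12.48*p^2 - 6.38*p - 0.91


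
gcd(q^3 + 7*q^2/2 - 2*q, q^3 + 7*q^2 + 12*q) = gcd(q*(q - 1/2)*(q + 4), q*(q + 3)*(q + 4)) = q^2 + 4*q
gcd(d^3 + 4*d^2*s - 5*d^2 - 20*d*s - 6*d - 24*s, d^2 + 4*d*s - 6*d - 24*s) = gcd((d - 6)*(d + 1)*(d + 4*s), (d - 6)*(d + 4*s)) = d^2 + 4*d*s - 6*d - 24*s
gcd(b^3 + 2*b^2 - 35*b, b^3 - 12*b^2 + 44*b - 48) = 1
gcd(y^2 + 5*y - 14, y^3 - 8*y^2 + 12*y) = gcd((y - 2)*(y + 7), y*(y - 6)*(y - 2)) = y - 2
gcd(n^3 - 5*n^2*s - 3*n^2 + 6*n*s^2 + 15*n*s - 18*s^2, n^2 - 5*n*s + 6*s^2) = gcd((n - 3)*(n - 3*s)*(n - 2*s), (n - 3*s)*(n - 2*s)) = n^2 - 5*n*s + 6*s^2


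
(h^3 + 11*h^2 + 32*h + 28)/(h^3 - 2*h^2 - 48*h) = (h^3 + 11*h^2 + 32*h + 28)/(h*(h^2 - 2*h - 48))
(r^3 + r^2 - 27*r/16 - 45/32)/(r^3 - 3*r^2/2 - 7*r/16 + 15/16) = (r + 3/2)/(r - 1)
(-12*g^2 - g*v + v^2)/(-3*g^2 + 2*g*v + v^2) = (-4*g + v)/(-g + v)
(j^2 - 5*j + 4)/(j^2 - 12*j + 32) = (j - 1)/(j - 8)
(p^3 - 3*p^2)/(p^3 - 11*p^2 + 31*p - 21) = p^2/(p^2 - 8*p + 7)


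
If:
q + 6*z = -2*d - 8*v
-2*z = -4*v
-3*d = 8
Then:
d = -8/3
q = 16/3 - 10*z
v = z/2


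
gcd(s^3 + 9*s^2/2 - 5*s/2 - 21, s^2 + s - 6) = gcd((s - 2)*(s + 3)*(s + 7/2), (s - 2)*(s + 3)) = s^2 + s - 6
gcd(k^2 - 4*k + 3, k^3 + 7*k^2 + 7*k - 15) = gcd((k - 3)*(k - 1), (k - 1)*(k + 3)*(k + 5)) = k - 1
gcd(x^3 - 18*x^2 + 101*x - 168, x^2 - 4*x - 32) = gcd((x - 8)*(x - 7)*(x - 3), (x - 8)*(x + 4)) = x - 8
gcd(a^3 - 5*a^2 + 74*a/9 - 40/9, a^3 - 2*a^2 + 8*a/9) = a - 4/3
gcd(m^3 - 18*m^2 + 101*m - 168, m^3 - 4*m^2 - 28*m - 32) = m - 8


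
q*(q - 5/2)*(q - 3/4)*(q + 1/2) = q^4 - 11*q^3/4 + q^2/4 + 15*q/16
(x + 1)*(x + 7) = x^2 + 8*x + 7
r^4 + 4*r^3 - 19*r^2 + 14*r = r*(r - 2)*(r - 1)*(r + 7)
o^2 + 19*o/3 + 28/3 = (o + 7/3)*(o + 4)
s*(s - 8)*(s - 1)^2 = s^4 - 10*s^3 + 17*s^2 - 8*s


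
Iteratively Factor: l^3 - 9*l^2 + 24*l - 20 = (l - 5)*(l^2 - 4*l + 4) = (l - 5)*(l - 2)*(l - 2)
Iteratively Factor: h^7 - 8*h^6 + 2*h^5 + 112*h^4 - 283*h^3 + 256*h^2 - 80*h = (h - 1)*(h^6 - 7*h^5 - 5*h^4 + 107*h^3 - 176*h^2 + 80*h) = (h - 4)*(h - 1)*(h^5 - 3*h^4 - 17*h^3 + 39*h^2 - 20*h) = (h - 5)*(h - 4)*(h - 1)*(h^4 + 2*h^3 - 7*h^2 + 4*h) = (h - 5)*(h - 4)*(h - 1)*(h + 4)*(h^3 - 2*h^2 + h) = h*(h - 5)*(h - 4)*(h - 1)*(h + 4)*(h^2 - 2*h + 1) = h*(h - 5)*(h - 4)*(h - 1)^2*(h + 4)*(h - 1)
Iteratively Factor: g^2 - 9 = (g + 3)*(g - 3)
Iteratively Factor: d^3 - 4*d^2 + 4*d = (d - 2)*(d^2 - 2*d) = d*(d - 2)*(d - 2)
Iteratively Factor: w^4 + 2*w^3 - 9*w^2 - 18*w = (w + 3)*(w^3 - w^2 - 6*w) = (w - 3)*(w + 3)*(w^2 + 2*w) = (w - 3)*(w + 2)*(w + 3)*(w)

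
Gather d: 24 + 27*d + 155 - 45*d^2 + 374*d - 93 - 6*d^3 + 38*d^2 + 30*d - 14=-6*d^3 - 7*d^2 + 431*d + 72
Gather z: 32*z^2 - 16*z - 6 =32*z^2 - 16*z - 6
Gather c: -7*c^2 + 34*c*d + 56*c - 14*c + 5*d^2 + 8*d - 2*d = -7*c^2 + c*(34*d + 42) + 5*d^2 + 6*d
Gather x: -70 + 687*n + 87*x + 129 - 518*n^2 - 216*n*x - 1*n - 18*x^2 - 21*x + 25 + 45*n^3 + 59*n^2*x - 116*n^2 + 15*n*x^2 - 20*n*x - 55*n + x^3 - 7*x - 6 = 45*n^3 - 634*n^2 + 631*n + x^3 + x^2*(15*n - 18) + x*(59*n^2 - 236*n + 59) + 78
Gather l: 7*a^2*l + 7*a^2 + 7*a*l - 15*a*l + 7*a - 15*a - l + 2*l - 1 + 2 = 7*a^2 - 8*a + l*(7*a^2 - 8*a + 1) + 1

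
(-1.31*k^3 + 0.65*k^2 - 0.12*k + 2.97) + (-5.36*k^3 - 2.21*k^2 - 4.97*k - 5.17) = -6.67*k^3 - 1.56*k^2 - 5.09*k - 2.2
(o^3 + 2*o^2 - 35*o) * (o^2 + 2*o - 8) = o^5 + 4*o^4 - 39*o^3 - 86*o^2 + 280*o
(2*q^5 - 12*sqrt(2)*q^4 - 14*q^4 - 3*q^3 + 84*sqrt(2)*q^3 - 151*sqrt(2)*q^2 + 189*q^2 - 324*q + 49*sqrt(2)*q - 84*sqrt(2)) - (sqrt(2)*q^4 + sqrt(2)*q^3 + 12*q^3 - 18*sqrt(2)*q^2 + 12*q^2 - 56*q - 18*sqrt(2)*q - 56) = 2*q^5 - 13*sqrt(2)*q^4 - 14*q^4 - 15*q^3 + 83*sqrt(2)*q^3 - 133*sqrt(2)*q^2 + 177*q^2 - 268*q + 67*sqrt(2)*q - 84*sqrt(2) + 56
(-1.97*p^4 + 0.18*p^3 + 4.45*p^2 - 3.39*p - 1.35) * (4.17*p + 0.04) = -8.2149*p^5 + 0.6718*p^4 + 18.5637*p^3 - 13.9583*p^2 - 5.7651*p - 0.054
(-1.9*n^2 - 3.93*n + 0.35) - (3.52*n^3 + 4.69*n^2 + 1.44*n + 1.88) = -3.52*n^3 - 6.59*n^2 - 5.37*n - 1.53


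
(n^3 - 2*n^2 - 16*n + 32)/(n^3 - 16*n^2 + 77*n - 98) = (n^2 - 16)/(n^2 - 14*n + 49)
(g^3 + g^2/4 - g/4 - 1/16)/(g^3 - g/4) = (g + 1/4)/g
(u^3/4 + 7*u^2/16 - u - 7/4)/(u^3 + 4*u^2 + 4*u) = (4*u^2 - u - 14)/(16*u*(u + 2))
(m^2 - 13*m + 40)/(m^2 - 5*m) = (m - 8)/m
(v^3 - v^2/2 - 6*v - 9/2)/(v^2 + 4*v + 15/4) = 2*(v^2 - 2*v - 3)/(2*v + 5)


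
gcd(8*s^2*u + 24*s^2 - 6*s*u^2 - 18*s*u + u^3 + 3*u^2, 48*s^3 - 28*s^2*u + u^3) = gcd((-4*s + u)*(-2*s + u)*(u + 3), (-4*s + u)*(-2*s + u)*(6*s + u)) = 8*s^2 - 6*s*u + u^2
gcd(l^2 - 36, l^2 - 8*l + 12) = l - 6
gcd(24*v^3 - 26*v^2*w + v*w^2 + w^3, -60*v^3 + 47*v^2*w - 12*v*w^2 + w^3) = 4*v - w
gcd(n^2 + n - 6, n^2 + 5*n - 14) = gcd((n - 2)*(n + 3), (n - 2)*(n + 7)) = n - 2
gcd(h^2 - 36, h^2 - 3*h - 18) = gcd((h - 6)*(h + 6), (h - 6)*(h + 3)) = h - 6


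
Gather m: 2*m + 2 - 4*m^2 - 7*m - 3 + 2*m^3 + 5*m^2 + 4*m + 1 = 2*m^3 + m^2 - m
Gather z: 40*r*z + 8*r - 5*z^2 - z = 8*r - 5*z^2 + z*(40*r - 1)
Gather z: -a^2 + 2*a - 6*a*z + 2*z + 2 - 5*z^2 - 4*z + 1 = -a^2 + 2*a - 5*z^2 + z*(-6*a - 2) + 3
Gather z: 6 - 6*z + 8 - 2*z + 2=16 - 8*z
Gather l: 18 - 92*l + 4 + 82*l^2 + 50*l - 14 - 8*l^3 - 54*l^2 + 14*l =-8*l^3 + 28*l^2 - 28*l + 8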